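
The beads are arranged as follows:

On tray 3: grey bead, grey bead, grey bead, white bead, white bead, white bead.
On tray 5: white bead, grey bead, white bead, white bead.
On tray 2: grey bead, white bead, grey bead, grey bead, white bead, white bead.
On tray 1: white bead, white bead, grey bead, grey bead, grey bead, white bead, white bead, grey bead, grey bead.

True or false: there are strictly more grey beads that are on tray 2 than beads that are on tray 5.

grey beads on tray 2: 3.
beads on tray 5: 4.
The claim requires 3 > 4, which does not hold.

False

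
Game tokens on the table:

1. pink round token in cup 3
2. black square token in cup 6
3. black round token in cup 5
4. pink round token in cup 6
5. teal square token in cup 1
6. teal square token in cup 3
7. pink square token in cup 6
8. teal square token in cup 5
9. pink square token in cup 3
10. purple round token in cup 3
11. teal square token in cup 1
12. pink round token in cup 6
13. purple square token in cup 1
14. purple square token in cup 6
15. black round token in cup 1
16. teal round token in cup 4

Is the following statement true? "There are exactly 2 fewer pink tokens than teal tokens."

pink tokens: 5.
teal tokens: 5.
The claim requires 5 − 5 (= 0) to equal 2, which does not hold.

False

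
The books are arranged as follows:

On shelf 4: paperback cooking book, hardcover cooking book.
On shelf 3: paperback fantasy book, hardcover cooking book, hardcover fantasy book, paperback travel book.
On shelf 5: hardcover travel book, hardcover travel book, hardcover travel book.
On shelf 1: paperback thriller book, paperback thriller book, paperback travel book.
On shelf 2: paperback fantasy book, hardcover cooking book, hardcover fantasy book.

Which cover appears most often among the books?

hardcover

Counts by cover: hardcover 8, paperback 7.
The maximum is 8, held uniquely by hardcover.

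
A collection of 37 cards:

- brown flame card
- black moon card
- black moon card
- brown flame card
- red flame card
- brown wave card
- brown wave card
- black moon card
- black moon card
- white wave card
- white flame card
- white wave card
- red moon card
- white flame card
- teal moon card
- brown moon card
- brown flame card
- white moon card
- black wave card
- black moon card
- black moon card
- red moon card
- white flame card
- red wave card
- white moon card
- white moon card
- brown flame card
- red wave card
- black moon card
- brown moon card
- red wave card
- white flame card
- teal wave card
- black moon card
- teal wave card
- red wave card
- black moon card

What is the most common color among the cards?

Counts by color: black 10, white 9, brown 8, red 7, teal 3.
The maximum is 10, held uniquely by black.

black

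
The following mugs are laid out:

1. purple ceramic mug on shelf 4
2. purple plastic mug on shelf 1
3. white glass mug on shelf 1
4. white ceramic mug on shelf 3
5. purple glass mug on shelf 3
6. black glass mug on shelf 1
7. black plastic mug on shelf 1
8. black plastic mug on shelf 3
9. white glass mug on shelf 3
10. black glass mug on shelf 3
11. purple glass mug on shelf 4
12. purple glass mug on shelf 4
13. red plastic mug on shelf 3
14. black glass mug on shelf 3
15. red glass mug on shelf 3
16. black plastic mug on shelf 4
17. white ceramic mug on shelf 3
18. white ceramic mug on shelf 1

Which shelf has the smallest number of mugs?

Counts by shelf: shelf 3→9, shelf 1→5, shelf 4→4.
The minimum is 4, held uniquely by shelf 4.

shelf 4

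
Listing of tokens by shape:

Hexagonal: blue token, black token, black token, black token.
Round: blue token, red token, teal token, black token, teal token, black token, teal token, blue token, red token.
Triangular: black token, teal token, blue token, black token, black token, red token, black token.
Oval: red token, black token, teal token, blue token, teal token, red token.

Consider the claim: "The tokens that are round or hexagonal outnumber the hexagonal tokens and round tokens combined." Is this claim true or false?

False

|tokens that are round or hexagonal| = 13.
hexagonal tokens: 4; round tokens: 9; combined: 4 + 9 = 13.
The claim requires 13 > 13, which does not hold.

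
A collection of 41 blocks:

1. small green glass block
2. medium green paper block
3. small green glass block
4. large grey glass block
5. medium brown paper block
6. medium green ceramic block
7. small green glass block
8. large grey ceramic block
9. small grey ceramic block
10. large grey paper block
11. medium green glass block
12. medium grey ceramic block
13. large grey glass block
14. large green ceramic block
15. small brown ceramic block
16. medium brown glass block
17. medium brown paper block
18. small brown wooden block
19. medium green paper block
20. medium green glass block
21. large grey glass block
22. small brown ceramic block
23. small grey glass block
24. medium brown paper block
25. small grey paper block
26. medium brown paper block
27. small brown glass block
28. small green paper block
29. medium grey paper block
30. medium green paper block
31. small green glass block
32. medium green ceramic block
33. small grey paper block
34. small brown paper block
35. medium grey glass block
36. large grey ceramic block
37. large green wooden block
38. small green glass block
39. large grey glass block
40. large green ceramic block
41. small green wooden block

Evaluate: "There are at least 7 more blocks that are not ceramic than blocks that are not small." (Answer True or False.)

False

There are 31 blocks that are not ceramic.
There are 25 blocks that are not small.
The claim requires 31 − 25 = 6 ≥ 7, which does not hold.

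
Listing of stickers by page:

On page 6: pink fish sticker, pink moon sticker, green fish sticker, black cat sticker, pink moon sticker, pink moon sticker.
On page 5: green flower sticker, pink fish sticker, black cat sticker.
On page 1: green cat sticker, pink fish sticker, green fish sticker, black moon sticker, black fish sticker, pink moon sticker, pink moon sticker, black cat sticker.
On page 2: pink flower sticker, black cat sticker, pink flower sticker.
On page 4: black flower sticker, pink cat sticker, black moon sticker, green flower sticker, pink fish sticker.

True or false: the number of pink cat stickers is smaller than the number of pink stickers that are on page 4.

True

There is 1 pink cat sticker.
There are 2 pink stickers on page 4.
The claim requires 1 < 2, which holds.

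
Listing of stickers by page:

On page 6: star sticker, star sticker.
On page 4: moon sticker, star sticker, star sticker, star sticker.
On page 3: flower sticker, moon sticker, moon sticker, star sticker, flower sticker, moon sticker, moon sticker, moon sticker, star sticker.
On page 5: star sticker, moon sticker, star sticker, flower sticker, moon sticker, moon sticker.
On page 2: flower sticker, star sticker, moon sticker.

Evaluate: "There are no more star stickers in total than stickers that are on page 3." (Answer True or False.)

False

There are 10 star stickers.
There are 9 stickers on page 3.
The claim requires 10 ≤ 9, which does not hold.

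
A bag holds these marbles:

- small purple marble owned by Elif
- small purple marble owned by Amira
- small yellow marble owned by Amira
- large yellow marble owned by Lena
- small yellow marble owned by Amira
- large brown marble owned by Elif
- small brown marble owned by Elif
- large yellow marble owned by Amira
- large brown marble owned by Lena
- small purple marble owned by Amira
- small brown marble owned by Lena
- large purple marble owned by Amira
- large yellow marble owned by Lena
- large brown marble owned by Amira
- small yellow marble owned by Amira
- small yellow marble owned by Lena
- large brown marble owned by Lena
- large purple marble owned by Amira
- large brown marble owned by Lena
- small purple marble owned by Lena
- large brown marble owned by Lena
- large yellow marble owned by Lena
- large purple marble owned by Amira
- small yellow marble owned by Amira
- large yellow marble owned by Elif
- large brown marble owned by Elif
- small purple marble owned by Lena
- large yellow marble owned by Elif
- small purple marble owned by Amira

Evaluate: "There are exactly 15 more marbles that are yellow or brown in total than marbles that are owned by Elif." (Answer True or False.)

False

|marbles that are yellow or brown| = 20.
|marbles owned by Elif| = 6.
The claim requires 20 − 6 (= 14) to equal 15, which does not hold.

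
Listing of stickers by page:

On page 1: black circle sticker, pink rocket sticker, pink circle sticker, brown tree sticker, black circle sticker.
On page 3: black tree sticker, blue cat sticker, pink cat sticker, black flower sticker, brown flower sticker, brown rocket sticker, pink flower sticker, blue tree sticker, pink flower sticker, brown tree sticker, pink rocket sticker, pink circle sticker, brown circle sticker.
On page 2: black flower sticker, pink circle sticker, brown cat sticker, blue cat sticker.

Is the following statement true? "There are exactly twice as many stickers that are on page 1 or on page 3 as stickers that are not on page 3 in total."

There are 18 stickers on page 1 or on page 3.
There are 9 stickers that are not on page 3.
The claim requires 18 = 2 × 9 = 18, which holds.

True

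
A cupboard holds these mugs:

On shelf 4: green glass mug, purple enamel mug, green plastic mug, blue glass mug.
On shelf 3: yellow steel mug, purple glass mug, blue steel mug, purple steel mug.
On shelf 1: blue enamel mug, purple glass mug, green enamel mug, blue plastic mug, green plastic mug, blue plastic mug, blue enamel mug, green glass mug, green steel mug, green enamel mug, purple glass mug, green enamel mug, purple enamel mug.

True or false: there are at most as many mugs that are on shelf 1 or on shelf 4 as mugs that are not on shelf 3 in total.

True

There are 17 mugs on shelf 1 or on shelf 4.
There are 17 mugs that are not on shelf 3.
The claim requires 17 ≤ 17, which holds.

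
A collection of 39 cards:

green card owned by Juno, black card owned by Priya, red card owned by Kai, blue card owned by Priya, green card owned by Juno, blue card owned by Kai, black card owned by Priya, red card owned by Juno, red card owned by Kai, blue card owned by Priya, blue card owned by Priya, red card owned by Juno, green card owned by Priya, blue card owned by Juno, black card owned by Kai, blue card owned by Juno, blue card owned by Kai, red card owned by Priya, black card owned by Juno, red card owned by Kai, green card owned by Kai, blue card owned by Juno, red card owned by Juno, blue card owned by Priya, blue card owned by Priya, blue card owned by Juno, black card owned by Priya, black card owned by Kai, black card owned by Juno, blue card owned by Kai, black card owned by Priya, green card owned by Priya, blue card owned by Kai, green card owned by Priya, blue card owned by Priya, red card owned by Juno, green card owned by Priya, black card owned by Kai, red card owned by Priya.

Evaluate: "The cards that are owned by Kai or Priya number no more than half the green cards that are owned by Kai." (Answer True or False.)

|cards owned by Kai or Priya| = 27.
|green cards owned by Kai| = 1.
The claim requires 2 × 27 = 54 ≤ 1, which does not hold.

False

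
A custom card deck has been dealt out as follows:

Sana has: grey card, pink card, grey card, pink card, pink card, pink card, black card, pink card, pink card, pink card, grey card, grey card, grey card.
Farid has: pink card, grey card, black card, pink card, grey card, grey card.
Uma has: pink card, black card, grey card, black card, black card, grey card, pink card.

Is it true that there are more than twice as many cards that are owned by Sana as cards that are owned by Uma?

|cards owned by Sana| = 13.
|cards owned by Uma| = 7.
The claim requires 13 > 2 × 7 = 14, which does not hold.

False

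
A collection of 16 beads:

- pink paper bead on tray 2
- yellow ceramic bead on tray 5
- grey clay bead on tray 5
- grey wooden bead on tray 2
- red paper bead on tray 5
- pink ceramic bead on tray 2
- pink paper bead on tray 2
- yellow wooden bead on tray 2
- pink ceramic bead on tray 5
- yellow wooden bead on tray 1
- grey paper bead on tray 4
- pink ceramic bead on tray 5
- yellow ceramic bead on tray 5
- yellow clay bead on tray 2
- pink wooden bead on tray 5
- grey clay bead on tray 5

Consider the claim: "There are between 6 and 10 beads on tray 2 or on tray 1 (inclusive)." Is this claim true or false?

True

There are 7 beads on tray 2 or on tray 1.
The claim requires 6 ≤ 7 ≤ 10, which holds.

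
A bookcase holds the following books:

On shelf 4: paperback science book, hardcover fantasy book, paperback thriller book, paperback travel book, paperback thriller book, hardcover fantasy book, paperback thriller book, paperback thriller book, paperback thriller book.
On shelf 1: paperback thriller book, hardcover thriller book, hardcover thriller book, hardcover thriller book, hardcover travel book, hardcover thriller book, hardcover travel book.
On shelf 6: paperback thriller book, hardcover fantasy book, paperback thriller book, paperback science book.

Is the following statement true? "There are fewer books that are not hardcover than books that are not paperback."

False

|books that are not hardcover| = 11.
|books that are not paperback| = 9.
The claim requires 11 < 9, which does not hold.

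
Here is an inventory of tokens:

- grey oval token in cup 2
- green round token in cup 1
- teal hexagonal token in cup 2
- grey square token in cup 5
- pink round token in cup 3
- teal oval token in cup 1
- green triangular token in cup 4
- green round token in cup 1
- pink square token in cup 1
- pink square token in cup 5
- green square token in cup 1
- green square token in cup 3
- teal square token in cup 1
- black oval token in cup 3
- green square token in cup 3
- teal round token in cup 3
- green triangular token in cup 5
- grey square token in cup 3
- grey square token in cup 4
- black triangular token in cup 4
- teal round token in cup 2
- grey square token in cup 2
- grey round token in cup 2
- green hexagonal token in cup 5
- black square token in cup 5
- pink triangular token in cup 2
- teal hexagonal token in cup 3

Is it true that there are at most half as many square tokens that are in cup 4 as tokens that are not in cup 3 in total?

|square tokens in cup 4| = 1.
|tokens that are not in cup 3| = 20.
The claim requires 2 × 1 = 2 ≤ 20, which holds.

True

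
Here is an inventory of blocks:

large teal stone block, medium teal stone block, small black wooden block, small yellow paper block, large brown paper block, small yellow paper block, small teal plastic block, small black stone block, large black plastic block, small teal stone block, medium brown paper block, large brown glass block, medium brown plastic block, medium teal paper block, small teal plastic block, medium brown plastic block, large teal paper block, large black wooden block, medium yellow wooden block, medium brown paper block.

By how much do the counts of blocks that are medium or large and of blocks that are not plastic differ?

2

blocks that are medium or large: 13. blocks that are not plastic: 15.
|13 − 15| = 15 − 13 = 2.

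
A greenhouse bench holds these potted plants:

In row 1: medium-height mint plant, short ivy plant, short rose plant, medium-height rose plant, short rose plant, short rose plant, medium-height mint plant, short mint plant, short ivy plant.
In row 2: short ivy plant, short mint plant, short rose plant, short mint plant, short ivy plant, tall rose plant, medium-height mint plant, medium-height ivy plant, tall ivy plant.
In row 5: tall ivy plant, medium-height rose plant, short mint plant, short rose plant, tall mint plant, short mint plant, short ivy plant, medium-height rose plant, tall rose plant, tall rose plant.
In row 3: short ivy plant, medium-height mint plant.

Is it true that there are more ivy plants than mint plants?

There are 9 ivy plants.
There are 10 mint plants.
The claim requires 9 > 10, which does not hold.

False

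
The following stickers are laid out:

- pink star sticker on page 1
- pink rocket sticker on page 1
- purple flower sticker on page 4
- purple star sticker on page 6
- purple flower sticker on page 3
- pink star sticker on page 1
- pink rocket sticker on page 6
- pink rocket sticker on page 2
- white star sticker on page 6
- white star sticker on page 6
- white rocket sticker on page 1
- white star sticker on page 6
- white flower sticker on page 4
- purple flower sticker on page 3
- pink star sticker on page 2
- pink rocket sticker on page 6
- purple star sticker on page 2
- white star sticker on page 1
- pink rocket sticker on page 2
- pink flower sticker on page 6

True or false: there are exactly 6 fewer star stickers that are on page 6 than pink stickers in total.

False

star stickers on page 6: 4.
pink stickers: 9.
The claim requires 9 − 4 (= 5) to equal 6, which does not hold.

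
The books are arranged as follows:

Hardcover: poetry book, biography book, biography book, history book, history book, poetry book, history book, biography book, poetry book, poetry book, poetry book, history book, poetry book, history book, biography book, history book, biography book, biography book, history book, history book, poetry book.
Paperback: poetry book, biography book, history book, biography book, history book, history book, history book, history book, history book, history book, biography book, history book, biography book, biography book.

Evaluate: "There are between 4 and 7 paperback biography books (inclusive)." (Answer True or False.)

paperback biography books: 5.
The claim requires 4 ≤ 5 ≤ 7, which holds.

True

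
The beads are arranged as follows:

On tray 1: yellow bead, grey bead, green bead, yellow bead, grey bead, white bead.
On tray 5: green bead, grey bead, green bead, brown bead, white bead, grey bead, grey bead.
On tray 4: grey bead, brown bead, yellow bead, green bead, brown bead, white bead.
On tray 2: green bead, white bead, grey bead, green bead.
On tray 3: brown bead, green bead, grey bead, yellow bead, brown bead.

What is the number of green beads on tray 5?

2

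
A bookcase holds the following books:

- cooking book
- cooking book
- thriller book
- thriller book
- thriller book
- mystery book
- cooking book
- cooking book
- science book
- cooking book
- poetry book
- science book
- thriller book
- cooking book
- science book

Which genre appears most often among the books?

cooking

Counts by genre: cooking 6, thriller 4, science 3, mystery 1, poetry 1.
The maximum is 6, held uniquely by cooking.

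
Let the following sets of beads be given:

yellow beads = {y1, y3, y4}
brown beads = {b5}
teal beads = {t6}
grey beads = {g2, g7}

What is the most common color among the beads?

yellow

Counts by color: yellow 3, grey 2, teal 1, brown 1.
The maximum is 3, held uniquely by yellow.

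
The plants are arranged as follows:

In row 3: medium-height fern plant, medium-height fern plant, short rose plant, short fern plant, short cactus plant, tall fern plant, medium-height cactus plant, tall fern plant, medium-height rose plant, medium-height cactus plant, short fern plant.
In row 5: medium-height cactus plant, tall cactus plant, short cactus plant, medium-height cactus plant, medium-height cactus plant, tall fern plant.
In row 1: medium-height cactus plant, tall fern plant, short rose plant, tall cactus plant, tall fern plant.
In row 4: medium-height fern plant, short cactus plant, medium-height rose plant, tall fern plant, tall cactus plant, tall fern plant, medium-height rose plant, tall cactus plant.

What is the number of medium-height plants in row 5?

3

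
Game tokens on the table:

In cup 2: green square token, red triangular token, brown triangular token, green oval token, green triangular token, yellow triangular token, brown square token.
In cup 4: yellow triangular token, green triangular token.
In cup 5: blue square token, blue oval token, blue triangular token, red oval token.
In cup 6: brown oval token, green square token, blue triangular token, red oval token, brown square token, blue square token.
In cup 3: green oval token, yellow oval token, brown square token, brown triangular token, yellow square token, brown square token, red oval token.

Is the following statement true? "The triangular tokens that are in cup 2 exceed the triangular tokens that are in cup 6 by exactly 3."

There are 4 triangular tokens in cup 2.
There is 1 triangular token in cup 6.
The claim requires 4 − 1 (= 3) to equal 3, which holds.

True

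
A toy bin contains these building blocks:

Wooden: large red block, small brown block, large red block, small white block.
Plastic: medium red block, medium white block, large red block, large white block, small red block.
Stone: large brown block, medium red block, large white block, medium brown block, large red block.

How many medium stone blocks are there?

2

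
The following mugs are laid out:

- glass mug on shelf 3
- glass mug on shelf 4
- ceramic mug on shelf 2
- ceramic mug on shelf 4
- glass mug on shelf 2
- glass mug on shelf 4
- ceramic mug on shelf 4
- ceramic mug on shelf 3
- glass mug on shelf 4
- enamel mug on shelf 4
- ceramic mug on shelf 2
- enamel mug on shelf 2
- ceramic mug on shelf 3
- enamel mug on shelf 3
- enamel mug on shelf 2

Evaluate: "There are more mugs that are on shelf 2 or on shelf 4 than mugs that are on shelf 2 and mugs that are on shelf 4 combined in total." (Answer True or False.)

False

There are 11 mugs on shelf 2 or on shelf 4.
mugs on shelf 2: 5; mugs on shelf 4: 6; combined: 5 + 6 = 11.
The claim requires 11 > 11, which does not hold.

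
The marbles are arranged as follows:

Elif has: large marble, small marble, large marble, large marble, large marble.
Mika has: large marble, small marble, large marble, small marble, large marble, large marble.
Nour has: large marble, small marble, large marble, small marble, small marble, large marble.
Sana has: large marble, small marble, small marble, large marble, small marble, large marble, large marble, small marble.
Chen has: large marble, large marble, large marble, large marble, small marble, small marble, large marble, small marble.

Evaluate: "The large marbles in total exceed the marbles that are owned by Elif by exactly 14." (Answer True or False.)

False

|large marbles| = 20.
|marbles owned by Elif| = 5.
The claim requires 20 − 5 (= 15) to equal 14, which does not hold.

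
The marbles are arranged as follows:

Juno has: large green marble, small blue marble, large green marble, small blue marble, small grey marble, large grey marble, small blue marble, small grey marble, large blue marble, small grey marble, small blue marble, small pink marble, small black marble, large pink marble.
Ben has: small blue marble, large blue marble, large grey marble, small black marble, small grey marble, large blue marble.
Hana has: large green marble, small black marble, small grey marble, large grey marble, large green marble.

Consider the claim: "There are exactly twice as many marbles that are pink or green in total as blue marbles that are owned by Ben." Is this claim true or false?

True

|marbles that are pink or green| = 6.
|blue marbles owned by Ben| = 3.
The claim requires 6 = 2 × 3 = 6, which holds.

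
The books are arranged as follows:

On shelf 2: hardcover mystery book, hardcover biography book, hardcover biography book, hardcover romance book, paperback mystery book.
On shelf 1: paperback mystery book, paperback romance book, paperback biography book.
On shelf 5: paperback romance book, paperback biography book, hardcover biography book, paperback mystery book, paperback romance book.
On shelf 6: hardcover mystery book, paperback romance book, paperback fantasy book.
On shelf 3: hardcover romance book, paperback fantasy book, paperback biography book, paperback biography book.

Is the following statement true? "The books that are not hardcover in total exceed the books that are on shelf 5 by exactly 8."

True

There are 13 books that are not hardcover.
There are 5 books on shelf 5.
The claim requires 13 − 5 (= 8) to equal 8, which holds.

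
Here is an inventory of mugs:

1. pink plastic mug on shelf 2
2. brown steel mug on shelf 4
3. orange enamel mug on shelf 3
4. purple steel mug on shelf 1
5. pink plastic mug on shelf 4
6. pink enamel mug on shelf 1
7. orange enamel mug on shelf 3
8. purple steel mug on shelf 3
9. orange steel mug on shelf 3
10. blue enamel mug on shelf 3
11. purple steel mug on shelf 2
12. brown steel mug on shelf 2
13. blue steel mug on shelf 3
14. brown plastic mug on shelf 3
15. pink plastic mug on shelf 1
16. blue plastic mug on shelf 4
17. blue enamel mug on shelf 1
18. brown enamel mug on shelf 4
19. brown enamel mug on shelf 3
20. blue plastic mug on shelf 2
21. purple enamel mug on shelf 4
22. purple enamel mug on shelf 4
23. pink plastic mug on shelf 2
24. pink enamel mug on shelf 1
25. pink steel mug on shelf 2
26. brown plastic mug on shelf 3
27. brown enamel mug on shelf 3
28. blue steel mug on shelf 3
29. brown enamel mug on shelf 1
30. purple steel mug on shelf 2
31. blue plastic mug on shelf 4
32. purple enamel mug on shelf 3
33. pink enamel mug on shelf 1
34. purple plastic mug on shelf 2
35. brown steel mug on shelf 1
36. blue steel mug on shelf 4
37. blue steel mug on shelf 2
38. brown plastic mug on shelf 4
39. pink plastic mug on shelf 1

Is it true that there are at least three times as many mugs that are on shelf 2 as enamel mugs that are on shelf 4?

True

|mugs on shelf 2| = 9.
|enamel mugs on shelf 4| = 3.
The claim requires 9 ≥ 3 × 3 = 9, which holds.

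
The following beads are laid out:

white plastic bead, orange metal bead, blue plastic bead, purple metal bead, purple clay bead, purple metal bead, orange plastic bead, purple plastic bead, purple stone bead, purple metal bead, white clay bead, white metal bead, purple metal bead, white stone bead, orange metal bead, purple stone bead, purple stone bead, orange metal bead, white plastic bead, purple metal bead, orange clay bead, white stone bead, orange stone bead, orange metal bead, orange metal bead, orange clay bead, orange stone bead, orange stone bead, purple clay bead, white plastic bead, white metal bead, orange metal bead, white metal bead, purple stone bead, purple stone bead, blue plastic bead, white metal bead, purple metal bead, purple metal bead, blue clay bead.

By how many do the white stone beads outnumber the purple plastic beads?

white stone beads: 2.
purple plastic beads: 1.
2 − 1 = 1.

1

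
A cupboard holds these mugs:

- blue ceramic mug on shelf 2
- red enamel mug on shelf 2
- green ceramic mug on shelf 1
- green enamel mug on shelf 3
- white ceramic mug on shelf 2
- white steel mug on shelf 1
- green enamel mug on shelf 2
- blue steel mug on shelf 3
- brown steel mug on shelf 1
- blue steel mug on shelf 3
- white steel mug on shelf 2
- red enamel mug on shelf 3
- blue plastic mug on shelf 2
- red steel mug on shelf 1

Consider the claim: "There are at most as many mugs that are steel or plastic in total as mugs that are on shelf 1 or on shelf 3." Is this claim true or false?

|mugs that are steel or plastic| = 7.
|mugs on shelf 1 or on shelf 3| = 8.
The claim requires 7 ≤ 8, which holds.

True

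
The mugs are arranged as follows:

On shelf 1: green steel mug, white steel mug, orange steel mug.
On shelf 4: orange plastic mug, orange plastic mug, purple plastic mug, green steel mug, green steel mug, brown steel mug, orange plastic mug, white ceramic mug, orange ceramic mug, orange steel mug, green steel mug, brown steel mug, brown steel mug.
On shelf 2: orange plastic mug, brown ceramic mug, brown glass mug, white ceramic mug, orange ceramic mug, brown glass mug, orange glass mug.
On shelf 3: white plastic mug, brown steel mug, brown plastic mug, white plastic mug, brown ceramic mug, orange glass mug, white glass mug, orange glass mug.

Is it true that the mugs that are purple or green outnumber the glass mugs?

False

|mugs that are purple or green| = 5.
|glass mugs| = 6.
The claim requires 5 > 6, which does not hold.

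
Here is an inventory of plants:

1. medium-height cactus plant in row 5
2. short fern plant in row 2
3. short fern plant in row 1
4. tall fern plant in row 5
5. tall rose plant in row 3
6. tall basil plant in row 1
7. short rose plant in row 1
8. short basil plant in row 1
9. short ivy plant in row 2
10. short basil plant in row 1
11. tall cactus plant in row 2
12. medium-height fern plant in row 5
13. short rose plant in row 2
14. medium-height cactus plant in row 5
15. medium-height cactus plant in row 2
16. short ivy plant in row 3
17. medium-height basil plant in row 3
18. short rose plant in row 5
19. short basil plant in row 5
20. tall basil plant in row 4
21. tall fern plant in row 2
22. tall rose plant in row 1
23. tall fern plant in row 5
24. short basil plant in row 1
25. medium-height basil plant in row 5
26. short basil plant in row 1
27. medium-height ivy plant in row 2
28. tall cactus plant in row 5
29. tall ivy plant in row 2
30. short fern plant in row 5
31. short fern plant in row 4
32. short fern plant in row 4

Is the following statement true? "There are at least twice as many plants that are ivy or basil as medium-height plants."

False

plants that are ivy or basil: 13.
medium-height plants: 7.
The claim requires 13 ≥ 2 × 7 = 14, which does not hold.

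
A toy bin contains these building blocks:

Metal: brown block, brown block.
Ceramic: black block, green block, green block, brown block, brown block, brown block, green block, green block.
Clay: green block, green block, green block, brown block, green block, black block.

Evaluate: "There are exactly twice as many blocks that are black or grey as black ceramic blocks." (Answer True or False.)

True

|blocks that are black or grey| = 2.
|black ceramic blocks| = 1.
The claim requires 2 = 2 × 1 = 2, which holds.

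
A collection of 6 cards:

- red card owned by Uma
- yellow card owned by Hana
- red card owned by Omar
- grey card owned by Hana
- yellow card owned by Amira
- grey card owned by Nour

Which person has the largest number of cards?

Hana

Counts by player: Hana→2, Nour→1, Uma→1, Amira→1, Omar→1.
The maximum is 2, held uniquely by Hana.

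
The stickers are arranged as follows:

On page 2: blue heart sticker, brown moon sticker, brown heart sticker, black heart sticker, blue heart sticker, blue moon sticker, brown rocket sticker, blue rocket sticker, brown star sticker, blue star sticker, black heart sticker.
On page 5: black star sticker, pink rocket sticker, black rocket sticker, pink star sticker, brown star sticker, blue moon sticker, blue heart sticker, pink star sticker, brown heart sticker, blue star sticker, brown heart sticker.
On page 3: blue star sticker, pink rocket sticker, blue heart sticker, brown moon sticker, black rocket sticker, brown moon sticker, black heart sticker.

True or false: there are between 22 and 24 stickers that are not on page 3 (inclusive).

True

There are 22 stickers that are not on page 3.
The claim requires 22 ≤ 22 ≤ 24, which holds.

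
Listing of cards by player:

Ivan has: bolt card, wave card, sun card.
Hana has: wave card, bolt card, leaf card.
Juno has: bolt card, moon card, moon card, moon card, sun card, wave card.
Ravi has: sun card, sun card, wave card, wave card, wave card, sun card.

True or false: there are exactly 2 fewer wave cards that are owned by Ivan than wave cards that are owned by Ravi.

|wave cards owned by Ivan| = 1.
|wave cards owned by Ravi| = 3.
The claim requires 3 − 1 (= 2) to equal 2, which holds.

True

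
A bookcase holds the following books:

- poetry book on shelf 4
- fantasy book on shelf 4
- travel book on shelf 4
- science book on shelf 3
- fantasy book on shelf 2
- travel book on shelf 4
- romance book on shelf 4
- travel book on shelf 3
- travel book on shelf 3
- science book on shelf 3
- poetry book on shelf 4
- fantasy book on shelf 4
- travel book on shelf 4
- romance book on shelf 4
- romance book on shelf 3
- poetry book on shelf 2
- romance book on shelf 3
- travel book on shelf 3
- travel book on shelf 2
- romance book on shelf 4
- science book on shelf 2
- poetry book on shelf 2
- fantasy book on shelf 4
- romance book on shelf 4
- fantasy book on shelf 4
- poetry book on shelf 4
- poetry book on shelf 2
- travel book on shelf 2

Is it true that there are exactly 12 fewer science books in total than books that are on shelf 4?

False

science books: 3.
books on shelf 4: 14.
The claim requires 14 − 3 (= 11) to equal 12, which does not hold.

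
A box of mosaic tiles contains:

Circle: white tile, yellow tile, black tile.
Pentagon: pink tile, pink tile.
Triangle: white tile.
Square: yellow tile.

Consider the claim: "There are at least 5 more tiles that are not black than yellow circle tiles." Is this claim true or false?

True

tiles that are not black: 6.
yellow circle tiles: 1.
The claim requires 6 − 1 = 5 ≥ 5, which holds.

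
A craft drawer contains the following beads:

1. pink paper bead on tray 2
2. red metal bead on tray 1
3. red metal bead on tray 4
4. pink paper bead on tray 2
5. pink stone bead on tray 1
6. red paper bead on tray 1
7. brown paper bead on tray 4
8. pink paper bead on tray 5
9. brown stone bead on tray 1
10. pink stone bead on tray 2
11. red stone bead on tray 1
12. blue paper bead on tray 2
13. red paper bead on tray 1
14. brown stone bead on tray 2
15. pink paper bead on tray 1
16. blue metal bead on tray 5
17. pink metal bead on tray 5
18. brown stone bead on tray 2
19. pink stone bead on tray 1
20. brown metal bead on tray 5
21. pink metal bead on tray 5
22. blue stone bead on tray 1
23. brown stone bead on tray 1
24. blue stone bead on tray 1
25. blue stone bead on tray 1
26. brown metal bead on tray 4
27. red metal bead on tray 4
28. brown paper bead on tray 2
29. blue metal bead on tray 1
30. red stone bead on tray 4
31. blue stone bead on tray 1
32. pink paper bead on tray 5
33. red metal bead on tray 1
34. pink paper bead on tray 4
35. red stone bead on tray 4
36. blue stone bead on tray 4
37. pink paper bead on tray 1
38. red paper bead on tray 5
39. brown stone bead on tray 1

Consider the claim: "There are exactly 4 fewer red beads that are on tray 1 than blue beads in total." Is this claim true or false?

False

|red beads on tray 1| = 5.
|blue beads| = 8.
The claim requires 8 − 5 (= 3) to equal 4, which does not hold.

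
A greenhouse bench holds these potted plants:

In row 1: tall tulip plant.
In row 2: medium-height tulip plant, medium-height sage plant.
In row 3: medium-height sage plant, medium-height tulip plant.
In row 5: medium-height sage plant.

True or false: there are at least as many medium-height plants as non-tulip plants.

There are 5 medium-height plants.
There are 3 non-tulip plants.
The claim requires 5 ≥ 3, which holds.

True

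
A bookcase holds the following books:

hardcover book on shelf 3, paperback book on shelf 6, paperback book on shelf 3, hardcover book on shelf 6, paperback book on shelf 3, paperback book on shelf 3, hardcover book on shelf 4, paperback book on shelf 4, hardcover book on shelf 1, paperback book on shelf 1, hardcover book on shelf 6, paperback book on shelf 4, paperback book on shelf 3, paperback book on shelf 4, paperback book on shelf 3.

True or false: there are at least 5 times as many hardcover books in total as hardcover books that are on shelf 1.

|hardcover books| = 5.
|hardcover books on shelf 1| = 1.
The claim requires 5 ≥ 5 × 1 = 5, which holds.

True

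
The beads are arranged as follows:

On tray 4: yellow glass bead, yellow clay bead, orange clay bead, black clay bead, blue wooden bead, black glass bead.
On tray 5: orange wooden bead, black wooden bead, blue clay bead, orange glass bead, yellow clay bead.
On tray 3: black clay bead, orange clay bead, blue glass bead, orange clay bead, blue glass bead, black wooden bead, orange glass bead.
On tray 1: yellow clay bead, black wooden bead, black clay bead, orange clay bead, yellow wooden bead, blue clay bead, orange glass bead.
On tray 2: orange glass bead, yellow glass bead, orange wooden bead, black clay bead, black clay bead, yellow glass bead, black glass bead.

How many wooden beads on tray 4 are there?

1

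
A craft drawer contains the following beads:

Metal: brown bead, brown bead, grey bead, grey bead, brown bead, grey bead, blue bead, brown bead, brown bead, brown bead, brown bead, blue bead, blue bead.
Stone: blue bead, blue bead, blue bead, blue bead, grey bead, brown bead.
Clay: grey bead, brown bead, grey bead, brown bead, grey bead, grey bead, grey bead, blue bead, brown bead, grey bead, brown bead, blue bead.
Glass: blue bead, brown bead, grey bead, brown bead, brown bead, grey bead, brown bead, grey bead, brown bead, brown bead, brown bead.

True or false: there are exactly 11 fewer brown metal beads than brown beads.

False

brown metal beads: 7.
brown beads: 19.
The claim requires 19 − 7 (= 12) to equal 11, which does not hold.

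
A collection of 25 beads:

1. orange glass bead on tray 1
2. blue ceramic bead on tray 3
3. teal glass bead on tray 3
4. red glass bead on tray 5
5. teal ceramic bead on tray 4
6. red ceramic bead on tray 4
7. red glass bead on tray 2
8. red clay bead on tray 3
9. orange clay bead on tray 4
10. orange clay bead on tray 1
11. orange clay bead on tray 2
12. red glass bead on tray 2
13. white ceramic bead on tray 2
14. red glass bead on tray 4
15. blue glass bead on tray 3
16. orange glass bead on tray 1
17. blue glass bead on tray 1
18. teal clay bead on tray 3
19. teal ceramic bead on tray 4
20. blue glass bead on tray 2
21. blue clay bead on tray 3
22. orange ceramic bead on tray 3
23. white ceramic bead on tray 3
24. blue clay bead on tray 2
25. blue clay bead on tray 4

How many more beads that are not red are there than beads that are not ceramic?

1

beads that are not red: 19.
beads that are not ceramic: 18.
19 − 18 = 1.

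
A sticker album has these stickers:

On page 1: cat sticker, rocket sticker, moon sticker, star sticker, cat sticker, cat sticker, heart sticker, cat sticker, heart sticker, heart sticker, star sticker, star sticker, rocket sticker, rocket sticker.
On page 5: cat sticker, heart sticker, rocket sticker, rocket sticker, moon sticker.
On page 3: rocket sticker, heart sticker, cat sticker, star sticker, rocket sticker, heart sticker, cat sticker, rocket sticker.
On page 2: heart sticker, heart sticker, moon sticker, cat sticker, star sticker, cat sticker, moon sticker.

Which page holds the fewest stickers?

Counts by page: page 1→14, page 3→8, page 2→7, page 5→5.
The minimum is 5, held uniquely by page 5.

page 5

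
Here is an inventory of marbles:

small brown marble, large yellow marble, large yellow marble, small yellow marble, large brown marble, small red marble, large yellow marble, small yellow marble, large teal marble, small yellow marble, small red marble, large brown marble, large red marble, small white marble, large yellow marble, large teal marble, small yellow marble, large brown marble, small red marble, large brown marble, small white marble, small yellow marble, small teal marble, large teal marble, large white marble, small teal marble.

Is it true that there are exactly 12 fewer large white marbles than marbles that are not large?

True

large white marbles: 1.
marbles that are not large: 13.
The claim requires 13 − 1 (= 12) to equal 12, which holds.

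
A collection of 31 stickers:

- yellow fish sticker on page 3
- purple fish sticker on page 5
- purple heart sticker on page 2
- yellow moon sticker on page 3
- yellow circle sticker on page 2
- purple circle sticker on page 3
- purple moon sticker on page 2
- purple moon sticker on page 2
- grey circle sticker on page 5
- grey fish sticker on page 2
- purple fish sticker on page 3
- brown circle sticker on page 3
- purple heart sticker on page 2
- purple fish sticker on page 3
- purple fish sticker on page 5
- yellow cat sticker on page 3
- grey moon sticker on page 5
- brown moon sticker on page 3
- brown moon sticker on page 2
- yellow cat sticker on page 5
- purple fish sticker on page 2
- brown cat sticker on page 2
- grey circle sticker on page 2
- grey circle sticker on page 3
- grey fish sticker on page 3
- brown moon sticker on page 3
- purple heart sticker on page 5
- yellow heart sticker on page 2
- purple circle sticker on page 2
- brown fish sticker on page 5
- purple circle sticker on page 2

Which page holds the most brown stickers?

page 3

Counts by page (restricted to brown stickers): page 3→3, page 2→2, page 5→1.
The maximum is 3, held uniquely by page 3.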